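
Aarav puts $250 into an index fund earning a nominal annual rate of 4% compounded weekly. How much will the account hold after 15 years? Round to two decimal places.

$455.42

Growth factor = (1 + 0.04/52)^780 ≈ 1.82169858.
A ≈ 250 × 1.82169858 ≈ 455.4246.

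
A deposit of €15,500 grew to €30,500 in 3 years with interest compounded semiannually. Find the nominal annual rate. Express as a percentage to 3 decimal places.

23.885%

The 6-period growth factor is 30,500/15,500 = 1.96774.
r/2 = 1.96774^(1/6) − 1 ≈ 0.119424, so r ≈ 2·0.119424 = 23.88484%.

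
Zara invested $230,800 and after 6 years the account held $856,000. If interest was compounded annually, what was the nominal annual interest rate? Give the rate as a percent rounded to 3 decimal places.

The 6-period growth factor is 856,000/230,800 = 3.70884.
r = 3.70884^(1/6) − 1 ≈ 0.244151, i.e. 24.41507%.

24.415%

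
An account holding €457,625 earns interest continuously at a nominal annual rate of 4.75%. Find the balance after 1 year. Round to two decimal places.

€479,886.72

A = P·e^(rt) = 457,625·e^(0.0475·1) = 457,625·e^0.0475.
e^0.0475 ≈ 1.04864620112, so A ≈ 479,886.7178.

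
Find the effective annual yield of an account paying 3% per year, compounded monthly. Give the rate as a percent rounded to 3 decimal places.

EAR = (1 + 3%/12)^12 − 1 = (1 + 0.0025)^12 − 1.
(1 + 0.0025)^12 ≈ 1.030416, so EAR ≈ 3.04160%.

3.042%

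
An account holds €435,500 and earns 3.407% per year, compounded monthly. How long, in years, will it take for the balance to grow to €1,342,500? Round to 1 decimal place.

We need (1 + 0.00283917)^(12t) = 3.0827, so 12t = ln 3.0827 / ln 1.002839 ≈ 397.0853.
t ≈ 397.0853/12 = 33.0904 years.

33.1 years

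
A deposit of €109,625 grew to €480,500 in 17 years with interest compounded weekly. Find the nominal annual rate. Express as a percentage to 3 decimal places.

8.700%

(1 + r/52)^884 = 480,500/109,625 = 4.38312.
1 + r/52 = 4.38312^(1/884) ≈ 1.001673, so r/52 ≈ 0.00167307.
r ≈ 52·0.00167307 = 8.69999%.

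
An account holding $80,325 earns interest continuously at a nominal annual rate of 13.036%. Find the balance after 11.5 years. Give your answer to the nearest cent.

A = P·e^(rt) = 80,325·e^(0.13036·11.5) = 80,325·e^1.49914.
e^1.49914 ≈ 4.47783647459, so A ≈ 359,682.2148.

$359,682.21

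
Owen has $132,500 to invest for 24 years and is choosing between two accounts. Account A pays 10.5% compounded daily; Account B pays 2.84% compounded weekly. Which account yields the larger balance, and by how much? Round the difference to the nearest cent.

A: (1 + 0.105/365)^8760 ≈ 12.42409340274, so 132,500 × 12.42409340274 ≈ 1,646,192.3759.
B: (1 + 0.0284/52)^1248 ≈ 1.97667064801, so 132,500 × 1.97667064801 ≈ 261,908.8609.
Difference ≈ 1,384,283.5150 in favor of A.

Account A, by $1,384,283.52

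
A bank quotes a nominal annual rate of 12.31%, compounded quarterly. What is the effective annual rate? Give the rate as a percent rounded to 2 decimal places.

12.89%

One year is 4 periods at 0.030775 each: (1 + 0.030775)^4 ≈ 1.1289.
EAR = 1.1289 − 1 ≈ 12.89001%.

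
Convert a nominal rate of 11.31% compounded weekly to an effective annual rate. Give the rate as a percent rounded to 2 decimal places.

EAR = (1 + 11.31%/52)^52 − 1 = (1 + 0.002175)^52 − 1.
(1 + 0.002175)^52 ≈ 1.119606, so EAR ≈ 11.96064%.

11.96%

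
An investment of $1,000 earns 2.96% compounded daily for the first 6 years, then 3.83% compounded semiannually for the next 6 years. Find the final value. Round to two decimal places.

After 6 years at 2.96%: 1,000 × 1.194338886 ≈ 1,194.3389.
Then 6 years at 3.83%: 1,194.3389 × 1.255617343 ≈ 1,499.6326.

$1,499.63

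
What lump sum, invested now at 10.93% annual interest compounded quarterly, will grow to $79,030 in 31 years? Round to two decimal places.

$2,792.66

Periodic rate = 10.93%/4 = 0.027325; 124 periods.
P = 79,030/(1 + 0.027325)^124 ≈ 79,030/28.29920567 ≈ 2,792.6579.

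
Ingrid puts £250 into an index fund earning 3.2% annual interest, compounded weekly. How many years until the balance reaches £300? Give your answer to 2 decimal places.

(1 + 0.000615385)^(52t) = 300/250 = 1.2.
52t·ln(1 + 0.000615385) = ln(1.2); 52t = 0.18232/0.000615195 ≈ 296.3637.
t ≈ 5.6993 years.

5.70 years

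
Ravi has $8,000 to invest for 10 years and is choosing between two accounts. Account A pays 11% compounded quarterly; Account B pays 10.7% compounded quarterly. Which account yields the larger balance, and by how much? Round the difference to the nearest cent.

A: (1 + 0.0275)^40 ≈ 2.9598739872, so 8,000 × 2.9598739872 ≈ 23,678.9919.
B: (1 + 0.02675)^40 ≈ 2.8746730734, so 8,000 × 2.8746730734 ≈ 22,997.3846.
Difference ≈ 681.6073 in favor of A.

Account A, by $681.61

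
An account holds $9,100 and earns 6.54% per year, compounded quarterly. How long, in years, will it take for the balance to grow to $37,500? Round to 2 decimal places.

We need (1 + 0.01635)^(4t) = 4.1209, so 4t = ln 4.1209 / ln 1.01635 ≈ 87.3157.
t ≈ 87.3157/4 = 21.8289 years.

21.83 years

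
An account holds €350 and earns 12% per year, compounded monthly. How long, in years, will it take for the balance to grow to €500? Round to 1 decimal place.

3.0 years

(1 + 0.01)^(12t) = 500/350 = 1.4286.
12t·ln(1 + 0.01) = ln(1.4286); 12t = 0.35667/0.00995033 ≈ 35.8455.
t ≈ 2.9871 years.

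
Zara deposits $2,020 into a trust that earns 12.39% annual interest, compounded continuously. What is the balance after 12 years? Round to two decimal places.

A = P·e^(rt) = 2,020·e^(0.1239·12) = 2,020·e^1.4868.
e^1.4868 ≈ 4.422919507, so A ≈ 8,934.2974.

$8,934.30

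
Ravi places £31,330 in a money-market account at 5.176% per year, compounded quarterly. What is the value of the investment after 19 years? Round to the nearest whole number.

£83,238

Growth factor = (1 + 0.01294)^76 ≈ 2.6568242171.
A ≈ 31,330 × 2.6568242171 ≈ 83,238.3027.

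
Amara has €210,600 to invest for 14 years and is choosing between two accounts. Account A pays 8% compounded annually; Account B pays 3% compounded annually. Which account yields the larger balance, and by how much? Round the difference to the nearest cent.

Account A growth factor: (1 + 0.08)^14 ≈ 2.93719362426; balance ≈ 618,572.9773.
Account B growth factor: (1 + 0.03)^14 ≈ 1.51258972486; balance ≈ 318,551.3961.
Account A is larger by 300,021.5812.

Account A, by €300,021.58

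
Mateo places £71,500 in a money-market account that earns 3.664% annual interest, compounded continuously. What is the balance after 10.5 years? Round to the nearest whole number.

A = P·e^(rt) = 71,500·e^(0.03664·10.5) = 71,500·e^0.38472.
e^0.38472 ≈ 1.46920288703, so A ≈ 105,048.0064.

£105,048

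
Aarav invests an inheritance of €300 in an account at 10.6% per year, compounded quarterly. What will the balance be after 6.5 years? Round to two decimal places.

Periodic rate = 10.6%/4 = 0.0265; periods = 4·6.5 = 26.
A = 300·(1 + 0.0265)^26 ≈ 300·1.97393477 ≈ 592.1804.

€592.18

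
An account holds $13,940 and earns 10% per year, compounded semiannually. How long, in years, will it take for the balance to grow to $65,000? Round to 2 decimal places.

We need (1 + 0.05)^(2t) = 4.6628, so 2t = ln 4.6628 / ln 1.05 ≈ 31.5561.
t ≈ 31.5561/2 = 15.7780 years.

15.78 years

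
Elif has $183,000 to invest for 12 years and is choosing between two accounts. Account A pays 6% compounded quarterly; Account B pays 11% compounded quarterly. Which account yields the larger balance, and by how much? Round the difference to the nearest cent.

Account B, by $298,987.52

Account A growth factor: (1 + 0.015)^48 ≈ 2.04347828931; balance ≈ 373,956.5269.
Account B growth factor: (1 + 0.0275)^48 ≈ 3.67728987786; balance ≈ 672,944.0476.
Account B is larger by 298,987.5207.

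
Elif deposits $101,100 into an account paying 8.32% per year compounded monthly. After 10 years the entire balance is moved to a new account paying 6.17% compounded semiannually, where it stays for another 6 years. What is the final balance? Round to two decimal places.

Phase 1: 101,100·(1 + 0.0832/12)^120 ≈ 231,652.6664.
Phase 2: 231,652.6664·(1 + 0.03085)^12 ≈ 333,566.9443.

$333,566.94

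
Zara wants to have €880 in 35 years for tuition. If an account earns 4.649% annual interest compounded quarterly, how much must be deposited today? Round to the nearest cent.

€174.54

Periodic rate = 4.649%/4 = 0.0116225; 140 periods.
P = 880/(1 + 0.0116225)^140 ≈ 880/5.04181864 ≈ 174.5402.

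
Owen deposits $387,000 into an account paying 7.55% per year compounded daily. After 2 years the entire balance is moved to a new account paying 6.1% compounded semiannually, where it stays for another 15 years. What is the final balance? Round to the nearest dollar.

Phase 1: 387,000·(1 + 0.0755/365)^730 ≈ 450,072.6788.
Phase 2: 450,072.6788·(1 + 0.0305)^30 ≈ 1,108,466.4013.

$1,108,466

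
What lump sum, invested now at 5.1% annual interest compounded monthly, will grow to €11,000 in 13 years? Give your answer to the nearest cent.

Growth factor = (1 + 0.00425)^156 ≈ 1.9378809924.
P = 11,000/1.9378809924 ≈ 5,676.3032.

€5,676.30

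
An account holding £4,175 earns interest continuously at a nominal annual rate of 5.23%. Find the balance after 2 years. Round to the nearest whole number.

£4,635

A = P·e^(rt) = 4,175·e^(0.0523·2) = 4,175·e^0.1046.
e^0.1046 ≈ 1.110266415, so A ≈ 4,635.3623.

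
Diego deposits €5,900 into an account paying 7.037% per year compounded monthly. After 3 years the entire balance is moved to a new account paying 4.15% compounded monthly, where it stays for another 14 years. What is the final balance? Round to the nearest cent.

Phase 1: 5,900·(1 + 0.07037/12)^36 ≈ 7,282.2929.
Phase 2: 7,282.2929·(1 + 0.0415/12)^168 ≈ 13,006.4246.

€13,006.42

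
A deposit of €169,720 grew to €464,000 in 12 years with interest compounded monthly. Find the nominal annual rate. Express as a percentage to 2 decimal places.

8.41%

The 144-period growth factor is 464,000/169,720 = 2.73391.
r/12 = 2.73391^(1/144) − 1 ≈ 0.00700871, so r ≈ 12·0.00700871 = 8.41046%.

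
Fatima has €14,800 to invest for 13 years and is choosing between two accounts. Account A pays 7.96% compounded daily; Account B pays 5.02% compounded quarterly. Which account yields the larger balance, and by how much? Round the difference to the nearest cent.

A: (1 + 0.0796/365)^4745 ≈ 2.8142257537, so 14,800 × 2.8142257537 ≈ 41,650.5412.
B: (1 + 0.01255)^52 ≈ 1.9127440334, so 14,800 × 1.9127440334 ≈ 28,308.6117.
Difference ≈ 13,341.9295 in favor of A.

Account A, by €13,341.93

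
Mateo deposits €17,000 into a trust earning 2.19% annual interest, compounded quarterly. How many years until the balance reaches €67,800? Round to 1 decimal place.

(1 + 0.005475)^(4t) = 67,800/17,000 = 3.9882.
4t·ln(1 + 0.005475) = ln(3.9882); 4t = 1.3833/0.00546007 ≈ 253.3575.
t ≈ 63.3394 years.

63.3 years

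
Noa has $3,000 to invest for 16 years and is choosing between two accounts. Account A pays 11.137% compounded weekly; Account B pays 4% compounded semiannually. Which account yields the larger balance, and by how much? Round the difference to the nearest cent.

A: (1 + 0.11137/52)^832 ≈ 5.929942543, so 3,000 × 5.929942543 ≈ 17,789.8276.
B: (1 + 0.02)^32 ≈ 1.884540592, so 3,000 × 1.884540592 ≈ 5,653.6218.
Difference ≈ 12,136.2059 in favor of A.

Account A, by $12,136.21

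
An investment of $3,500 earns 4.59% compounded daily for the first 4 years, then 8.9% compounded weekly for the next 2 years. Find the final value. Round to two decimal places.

$5,023.86

Phase 1: 3,500·(1 + 0.0459/365)^1460 ≈ 4,205.3244.
Phase 2: 4,205.3244·(1 + 0.089/52)^104 ≈ 5,023.8636.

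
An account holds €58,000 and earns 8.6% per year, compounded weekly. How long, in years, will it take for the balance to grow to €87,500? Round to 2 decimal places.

4.79 years

We need (1 + 0.00165385)^(52t) = 1.5086, so 52t = ln 1.5086 / ln 1.001654 ≈ 248.8355.
t ≈ 248.8355/52 = 4.7853 years.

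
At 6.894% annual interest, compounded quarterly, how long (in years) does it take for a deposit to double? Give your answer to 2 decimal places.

(1 + 0.017235)^(4t) = 2.
4t = ln 2 / ln(1 + 0.017235) ≈ 0.69315/0.0170882 ≈ 40.5630.
t ≈ 10.1408.

10.14 years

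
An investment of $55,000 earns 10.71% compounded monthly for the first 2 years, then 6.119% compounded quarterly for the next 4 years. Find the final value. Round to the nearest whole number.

$86,790

Phase 1: 55,000·(1 + 0.008925)^24 ≈ 68,073.1572.
Phase 2: 68,073.1572·(1 + 0.0152975)^16 ≈ 86,789.8549.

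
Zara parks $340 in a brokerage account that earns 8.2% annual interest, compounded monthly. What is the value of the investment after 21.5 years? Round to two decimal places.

Periodic rate = 8.2%/12 = 0.00683333; periods = 12·21.5 = 258.
A = 340·(1 + 0.082/12)^258 ≈ 340·5.795047755 ≈ 1,970.3162.

$1,970.32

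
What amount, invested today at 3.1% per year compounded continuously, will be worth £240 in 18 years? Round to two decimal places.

£137.36

P = A·e^(−rt) = 240·e^(−0.558).
e^(−0.558) ≈ 0.572352625, so P ≈ 137.3646.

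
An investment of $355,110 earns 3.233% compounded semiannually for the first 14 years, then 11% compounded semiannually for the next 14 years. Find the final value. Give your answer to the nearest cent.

Phase 1: 355,110·(1 + 0.016165)^28 ≈ 556,367.0576.
Phase 2: 556,367.0576·(1 + 0.055)^28 ≈ 2,491,324.3758.

$2,491,324.38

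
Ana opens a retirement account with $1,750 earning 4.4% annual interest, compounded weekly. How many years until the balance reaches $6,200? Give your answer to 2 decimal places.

28.76 years

We need (1 + 0.000846154)^(52t) = 3.5429, so 52t = ln 3.5429 / ln 1.000846 ≈ 1495.5538.
t ≈ 1495.5538/52 = 28.7606 years.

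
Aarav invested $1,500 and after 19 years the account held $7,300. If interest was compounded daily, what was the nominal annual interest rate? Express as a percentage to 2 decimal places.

8.33%

The 6935-period growth factor is 7,300/1,500 = 4.86667.
r/365 = 4.86667^(1/6935) − 1 ≈ 0.000228203, so r ≈ 365·0.000228203 = 8.32942%.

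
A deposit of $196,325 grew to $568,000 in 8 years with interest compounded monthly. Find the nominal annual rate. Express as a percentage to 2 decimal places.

The 96-period growth factor is 568,000/196,325 = 2.89316.
r/12 = 2.89316^(1/96) − 1 ≈ 0.0111276, so r ≈ 12·0.0111276 = 13.35312%.

13.35%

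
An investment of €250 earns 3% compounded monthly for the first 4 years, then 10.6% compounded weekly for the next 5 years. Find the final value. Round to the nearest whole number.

€479

After 4 years at 3%: 250 × 1.12732802 ≈ 281.8320.
Then 5 years at 10.6%: 281.8320 × 1.69801605 ≈ 478.5553.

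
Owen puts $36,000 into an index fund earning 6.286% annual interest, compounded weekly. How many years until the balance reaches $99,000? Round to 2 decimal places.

We need (1 + 0.00120885)^(52t) = 2.75, so 52t = ln 2.75 / ln 1.001209 ≈ 837.3375.
t ≈ 837.3375/52 = 16.1026 years.

16.10 years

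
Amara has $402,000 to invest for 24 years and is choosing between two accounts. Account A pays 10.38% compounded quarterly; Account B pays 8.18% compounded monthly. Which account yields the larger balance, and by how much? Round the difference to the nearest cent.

A: (1 + 0.02595)^96 ≈ 11.69808567963, so 402,000 × 11.69808567963 ≈ 4,702,630.4432.
B: (1 + 0.0818/12)^288 ≈ 7.074798859346, so 402,000 × 7.074798859346 ≈ 2,844,069.1415.
Difference ≈ 1,858,561.3018 in favor of A.

Account A, by $1,858,561.30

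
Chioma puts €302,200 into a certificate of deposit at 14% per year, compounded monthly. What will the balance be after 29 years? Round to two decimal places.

€17,112,908.20

Growth factor = (1 + 0.14/12)^348 ≈ 56.627757120437.
A ≈ 302,200 × 56.627757120437 ≈ 17,112,908.2018.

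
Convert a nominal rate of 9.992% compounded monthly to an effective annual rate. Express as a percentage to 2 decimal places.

EAR = (1 + 9.992%/12)^12 − 1 = (1 + 0.00832667)^12 − 1.
(1 + 0.00832667)^12 ≈ 1.104625, so EAR ≈ 10.46254%.

10.46%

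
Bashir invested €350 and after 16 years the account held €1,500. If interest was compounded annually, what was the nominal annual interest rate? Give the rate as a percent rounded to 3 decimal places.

(1 + r)^16 = 1,500/350 = 4.28571.
1 + r = 4.28571^(1/16) ≈ 1.09522, so r ≈ 0.0952202.
r ≈ 9.52202%.

9.522%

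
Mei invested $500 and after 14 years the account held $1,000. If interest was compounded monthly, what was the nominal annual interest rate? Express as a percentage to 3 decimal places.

4.961%

(1 + r/12)^168 = 1,000/500 = 2.
1 + r/12 = 2^(1/168) ≈ 1.004134, so r/12 ≈ 0.0041344.
r ≈ 12·0.0041344 = 4.96128%.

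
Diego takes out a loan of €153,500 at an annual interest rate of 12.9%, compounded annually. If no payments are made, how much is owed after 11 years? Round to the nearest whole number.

Annual rate = 12.9% = 0.129; years = 11.
A = 153,500·(1 + 0.129)^11 ≈ 153,500·3.79868569376 ≈ 583,098.2540.

€583,098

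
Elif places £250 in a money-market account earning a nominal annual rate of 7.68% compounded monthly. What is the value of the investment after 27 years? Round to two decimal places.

Periodic rate = 7.68%/12 = 0.0064; periods = 12·27 = 324.
A = 250·(1 + 0.0064)^324 ≈ 250·7.901026252 ≈ 1,975.2566.

£1,975.26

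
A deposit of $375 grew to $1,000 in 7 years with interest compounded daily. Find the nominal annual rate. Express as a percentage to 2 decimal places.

14.01%

The 2555-period growth factor is 1,000/375 = 2.66667.
r/365 = 2.66667^(1/2555) − 1 ≈ 0.00038396, so r ≈ 365·0.00038396 = 14.01454%.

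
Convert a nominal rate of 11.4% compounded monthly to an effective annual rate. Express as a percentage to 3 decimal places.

EAR = (1 + 11.4%/12)^12 − 1 = (1 + 0.0095)^12 − 1.
(1 + 0.0095)^12 ≈ 1.120149, so EAR ≈ 12.01492%.

12.015%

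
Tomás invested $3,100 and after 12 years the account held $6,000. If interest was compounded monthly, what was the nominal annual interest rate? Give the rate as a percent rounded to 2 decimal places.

The 144-period growth factor is 6,000/3,100 = 1.93548.
r/12 = 1.93548^(1/144) − 1 ≈ 0.00459635, so r ≈ 12·0.00459635 = 5.51562%.

5.52%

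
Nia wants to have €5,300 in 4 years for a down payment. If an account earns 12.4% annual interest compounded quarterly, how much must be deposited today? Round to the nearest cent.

Growth factor = (1 + 0.031)^16 ≈ 1.629816254.
P = 5,300/1.629816254 ≈ 3,251.9003.

€3,251.90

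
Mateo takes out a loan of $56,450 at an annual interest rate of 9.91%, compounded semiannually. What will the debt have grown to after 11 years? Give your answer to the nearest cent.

$163,581.00

Periodic rate = 9.91%/2 = 0.04955; periods = 2·11 = 22.
A = 56,450·(1 + 0.04955)^22 ≈ 56,450·2.89780345102 ≈ 163,581.0048.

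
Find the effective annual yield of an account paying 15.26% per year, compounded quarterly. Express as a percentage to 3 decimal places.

One year is 4 periods at 0.03815 each: (1 + 0.03815)^4 ≈ 1.161557.
EAR = 1.161557 − 1 ≈ 16.15568%.

16.156%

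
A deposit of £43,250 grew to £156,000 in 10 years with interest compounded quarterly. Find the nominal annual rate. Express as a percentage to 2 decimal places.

(1 + r/4)^40 = 156,000/43,250 = 3.60694.
1 + r/4 = 3.60694^(1/40) ≈ 1.032591, so r/4 ≈ 0.0325913.
r ≈ 4·0.0325913 = 13.03652%.

13.04%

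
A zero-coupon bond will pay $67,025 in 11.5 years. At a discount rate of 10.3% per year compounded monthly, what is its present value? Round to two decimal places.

Growth factor = (1 + 0.103/12)^138 ≈ 3.2525699043.
P = 67,025/3.2525699043 ≈ 20,606.7823.

$20,606.78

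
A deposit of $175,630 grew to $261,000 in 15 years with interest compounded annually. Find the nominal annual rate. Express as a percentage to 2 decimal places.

The 15-period growth factor is 261,000/175,630 = 1.48608.
r = 1.48608^(1/15) − 1 ≈ 0.0267612, i.e. 2.67612%.

2.68%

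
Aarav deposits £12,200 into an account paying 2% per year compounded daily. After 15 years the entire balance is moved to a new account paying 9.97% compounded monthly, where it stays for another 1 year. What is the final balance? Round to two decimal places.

Phase 1: 12,200·(1 + 0.02/365)^5475 ≈ 16,468.1421.
Phase 2: 16,468.1421·(1 + 0.0997/12)^12 ≈ 18,187.1598.

£18,187.16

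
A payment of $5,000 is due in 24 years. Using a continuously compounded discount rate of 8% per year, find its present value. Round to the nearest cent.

P = A·e^(−rt) = 5,000·e^(−1.92).
e^(−1.92) ≈ 0.1466069621, so P ≈ 733.0348.

$733.03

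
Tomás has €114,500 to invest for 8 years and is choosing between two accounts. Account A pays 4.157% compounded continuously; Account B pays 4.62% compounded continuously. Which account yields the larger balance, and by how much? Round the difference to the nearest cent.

A: e^(0.04157·8) = e^0.33256 ≈ 1.39453356869, so 114,500 × 1.39453356869 ≈ 159,674.0936.
B: e^(0.0462·8) = e^0.3696 ≈ 1.44715563662, so 114,500 × 1.44715563662 ≈ 165,699.3204.
Difference ≈ 6,025.2268 in favor of B.

Account B, by €6,025.23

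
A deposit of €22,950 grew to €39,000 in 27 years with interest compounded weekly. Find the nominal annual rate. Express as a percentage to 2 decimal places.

1.96%

The 1404-period growth factor is 39,000/22,950 = 1.69935.
r/52 = 1.69935^(1/1404) − 1 ≈ 0.000377738, so r ≈ 52·0.000377738 = 1.96424%.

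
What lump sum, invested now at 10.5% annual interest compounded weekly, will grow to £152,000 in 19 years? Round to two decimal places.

Periodic rate = 10.5%/52 = 0.00201923; 988 periods.
P = 152,000/(1 + 0.105/52)^988 ≈ 152,000/7.33742911608 ≈ 20,715.7027.

£20,715.70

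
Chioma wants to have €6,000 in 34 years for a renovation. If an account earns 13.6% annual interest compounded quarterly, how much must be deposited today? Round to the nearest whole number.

€64

Growth factor = (1 + 0.034)^136 ≈ 94.36115999.
P = 6,000/94.36115999 ≈ 63.5855.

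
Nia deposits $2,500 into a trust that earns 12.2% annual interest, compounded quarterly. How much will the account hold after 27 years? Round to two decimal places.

Growth factor = (1 + 0.0305)^108 ≈ 25.655682977.
A ≈ 2,500 × 25.655682977 ≈ 64,139.2074.

$64,139.21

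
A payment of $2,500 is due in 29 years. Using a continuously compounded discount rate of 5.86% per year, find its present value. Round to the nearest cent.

P = A·e^(−rt) = 2,500·e^(−1.6994).
e^(−1.6994) ≈ 0.1827931671, so P ≈ 456.9829.

$456.98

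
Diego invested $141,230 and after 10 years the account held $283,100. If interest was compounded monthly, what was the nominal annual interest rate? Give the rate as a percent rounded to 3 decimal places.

The 120-period growth factor is 283,100/141,230 = 2.00453.
r/12 = 2.00453^(1/120) − 1 ≈ 0.00581191, so r ≈ 12·0.00581191 = 6.97429%.

6.974%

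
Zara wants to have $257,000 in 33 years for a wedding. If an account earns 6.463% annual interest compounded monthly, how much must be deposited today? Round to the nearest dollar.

$30,631

Periodic rate = 6.463%/12 = 0.00538583; 396 periods.
P = 257,000/(1 + 0.06463/12)^396 ≈ 257,000/8.39022311765 ≈ 30,630.8898.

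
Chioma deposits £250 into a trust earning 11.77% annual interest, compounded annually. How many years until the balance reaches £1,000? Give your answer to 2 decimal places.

12.46 years

(1 + 0.1177)^t = 1,000/250 = 4.
t·ln(1 + 0.1177) = ln(4); t = 1.3863/0.111273 ≈ 12.4585.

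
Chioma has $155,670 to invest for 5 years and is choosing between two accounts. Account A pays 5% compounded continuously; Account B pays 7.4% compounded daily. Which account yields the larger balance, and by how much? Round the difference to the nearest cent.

Account A growth factor: e^(0.05·5) = e^0.25 ≈ 1.28402541669; balance ≈ 199,884.2366.
Account B growth factor: (1 + 0.074/365)^1825 ≈ 1.44768032306; balance ≈ 225,360.3959.
Account B is larger by 25,476.1593.

Account B, by $25,476.16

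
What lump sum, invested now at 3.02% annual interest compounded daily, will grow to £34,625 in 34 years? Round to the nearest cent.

£12,401.51

Growth factor = (1 + 0.0302/365)^12410 ≈ 2.7919981541.
P = 34,625/2.7919981541 ≈ 12,401.5125.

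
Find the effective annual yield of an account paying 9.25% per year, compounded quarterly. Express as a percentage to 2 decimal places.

One year is 4 periods at 0.023125 each: (1 + 0.023125)^4 ≈ 1.095758.
EAR = 1.095758 − 1 ≈ 9.57583%.

9.58%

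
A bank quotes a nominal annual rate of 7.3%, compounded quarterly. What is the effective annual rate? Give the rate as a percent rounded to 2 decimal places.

EAR = (1 + 7.3%/4)^4 − 1 = (1 + 0.01825)^4 − 1.
(1 + 0.01825)^4 ≈ 1.075023, so EAR ≈ 7.50228%.

7.50%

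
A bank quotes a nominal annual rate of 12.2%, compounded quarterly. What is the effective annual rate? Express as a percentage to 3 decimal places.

12.770%

One year is 4 periods at 0.0305 each: (1 + 0.0305)^4 ≈ 1.127696.
EAR = 1.127696 − 1 ≈ 12.76959%.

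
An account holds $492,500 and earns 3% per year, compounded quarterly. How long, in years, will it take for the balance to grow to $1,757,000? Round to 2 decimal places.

42.55 years

(1 + 0.0075)^(4t) = 1,757,000/492,500 = 3.5675.
4t·ln(1 + 0.0075) = ln(3.5675); 4t = 1.2719/0.00747201 ≈ 170.2176.
t ≈ 42.5544 years.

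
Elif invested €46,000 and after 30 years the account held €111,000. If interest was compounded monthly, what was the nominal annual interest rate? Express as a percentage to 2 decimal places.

2.94%

The 360-period growth factor is 111,000/46,000 = 2.41304.
r/12 = 2.41304^(1/360) − 1 ≈ 0.00244991, so r ≈ 12·0.00244991 = 2.93989%.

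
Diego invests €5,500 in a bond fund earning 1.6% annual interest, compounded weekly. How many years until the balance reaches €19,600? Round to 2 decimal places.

(1 + 0.000307692)^(52t) = 19,600/5,500 = 3.5636.
52t·ln(1 + 0.000307692) = ln(3.5636); 52t = 1.2708/0.000307645 ≈ 4130.6751.
t ≈ 79.4361 years.

79.44 years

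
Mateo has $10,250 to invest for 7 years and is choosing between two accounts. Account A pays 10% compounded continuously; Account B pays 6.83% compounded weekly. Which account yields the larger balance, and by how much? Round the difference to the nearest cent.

Account A, by $4,112.83

A: e^(0.1·7) = e^0.7 ≈ 2.0137527075, so 10,250 × 2.0137527075 ≈ 20,640.9653.
B: (1 + 0.0683/52)^364 ≈ 1.6125008417, so 10,250 × 1.6125008417 ≈ 16,528.1336.
Difference ≈ 4,112.8316 in favor of A.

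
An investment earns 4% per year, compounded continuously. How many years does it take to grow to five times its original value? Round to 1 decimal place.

e^(0.04t) = 5, so 0.04t = ln 5 ≈ 1.6094.
t ≈ 1.6094/0.04 ≈ 40.2359.

40.2 years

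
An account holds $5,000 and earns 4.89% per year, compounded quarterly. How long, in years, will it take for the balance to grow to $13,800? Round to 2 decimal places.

20.89 years

We need (1 + 0.012225)^(4t) = 2.76, so 4t = ln 2.76 / ln 1.012225 ≈ 83.5520.
t ≈ 83.5520/4 = 20.8880 years.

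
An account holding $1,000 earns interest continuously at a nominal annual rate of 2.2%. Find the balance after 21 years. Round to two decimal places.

$1,587.25

A = P·e^(rt) = 1,000·e^(0.022·21) = 1,000·e^0.462.
e^0.462 ≈ 1.587245303, so A ≈ 1,587.2453.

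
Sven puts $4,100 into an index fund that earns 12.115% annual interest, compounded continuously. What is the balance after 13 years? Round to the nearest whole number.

$19,805

A = P·e^(rt) = 4,100·e^(0.12115·13) = 4,100·e^1.57495.
e^1.57495 ≈ 4.8305000871, so A ≈ 19,805.0504.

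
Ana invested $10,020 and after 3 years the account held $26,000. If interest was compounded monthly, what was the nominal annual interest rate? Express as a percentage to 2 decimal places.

32.21%

The 36-period growth factor is 26,000/10,020 = 2.59481.
r/12 = 2.59481^(1/36) − 1 ≈ 0.0268404, so r ≈ 12·0.0268404 = 32.20844%.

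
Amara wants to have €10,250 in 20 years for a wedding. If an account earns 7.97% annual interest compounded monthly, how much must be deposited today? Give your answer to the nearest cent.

Periodic rate = 7.97%/12 = 0.00664167; 240 periods.
P = 10,250/(1 + 0.0797/12)^240 ≈ 10,250/4.8975246968 ≈ 2,092.8940.

€2,092.89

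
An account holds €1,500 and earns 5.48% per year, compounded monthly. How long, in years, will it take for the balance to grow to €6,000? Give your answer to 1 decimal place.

(1 + 0.00456667)^(12t) = 6,000/1,500 = 4.
12t·ln(1 + 0.00456667) = ln(4); 12t = 1.3863/0.00455627 ≈ 304.2607.
t ≈ 25.3551 years.

25.4 years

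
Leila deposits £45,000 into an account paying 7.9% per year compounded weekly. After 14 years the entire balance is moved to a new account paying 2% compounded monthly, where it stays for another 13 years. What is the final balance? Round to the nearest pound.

Phase 1: 45,000·(1 + 0.079/52)^728 ≈ 135,886.9385.
Phase 2: 135,886.9385·(1 + 0.02/12)^156 ≈ 176,197.7209.

£176,198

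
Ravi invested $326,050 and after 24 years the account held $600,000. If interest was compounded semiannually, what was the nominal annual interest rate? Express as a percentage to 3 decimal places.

(1 + r/2)^48 = 600,000/326,050 = 1.84021.
1 + r/2 = 1.84021^(1/48) ≈ 1.012787, so r/2 ≈ 0.0127869.
r ≈ 2·0.0127869 = 2.55737%.

2.557%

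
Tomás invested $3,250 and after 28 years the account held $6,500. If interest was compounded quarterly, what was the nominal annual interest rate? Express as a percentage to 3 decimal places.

The 112-period growth factor is 6,500/3,250 = 2.
r/4 = 2^(1/112) − 1 ≈ 0.006208, so r ≈ 4·0.006208 = 2.48320%.

2.483%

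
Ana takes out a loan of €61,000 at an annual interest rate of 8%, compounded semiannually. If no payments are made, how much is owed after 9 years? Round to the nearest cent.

Periodic rate = 8%/2 = 0.04; periods = 2·9 = 18.
A = 61,000·(1 + 0.04)^18 ≈ 61,000·2.02581651538 ≈ 123,574.8074.

€123,574.81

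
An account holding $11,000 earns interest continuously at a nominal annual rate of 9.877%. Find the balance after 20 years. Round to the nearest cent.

$79,304.53

A = P·e^(rt) = 11,000·e^(0.09877·20) = 11,000·e^1.9754.
e^1.9754 ≈ 7.2095028783, so A ≈ 79,304.5317.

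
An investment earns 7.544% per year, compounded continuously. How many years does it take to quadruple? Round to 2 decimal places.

18.38 years

e^(0.07544t) = 4, so 0.07544t = ln 4 ≈ 1.3863.
t ≈ 1.3863/0.07544 ≈ 18.3761.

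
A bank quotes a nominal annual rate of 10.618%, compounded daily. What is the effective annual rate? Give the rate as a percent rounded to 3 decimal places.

11.200%

One year is 365 periods at 0.000290904 each: (1 + 0.000290904)^365 ≈ 1.112005.
EAR = 1.112005 − 1 ≈ 11.20049%.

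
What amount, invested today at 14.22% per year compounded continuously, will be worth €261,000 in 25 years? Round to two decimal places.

P = A·e^(−rt) = 261,000·e^(−3.555).
e^(−3.555) ≈ 0.0285813749163, so P ≈ 7,459.7389.

€7,459.74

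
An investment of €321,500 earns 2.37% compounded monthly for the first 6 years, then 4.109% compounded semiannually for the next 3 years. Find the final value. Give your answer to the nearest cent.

Phase 1: 321,500·(1 + 0.001975)^72 ≈ 370,575.5382.
Phase 2: 370,575.5382·(1 + 0.020545)^6 ≈ 418,667.9383.

€418,667.94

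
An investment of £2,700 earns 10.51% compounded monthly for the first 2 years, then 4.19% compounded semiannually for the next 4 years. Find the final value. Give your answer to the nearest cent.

£3,929.08

After 2 years at 10.51%: 2,700 × 1.232796097 ≈ 3,328.5495.
Then 4 years at 4.19%: 3,328.5495 × 1.180417903 ≈ 3,929.0794.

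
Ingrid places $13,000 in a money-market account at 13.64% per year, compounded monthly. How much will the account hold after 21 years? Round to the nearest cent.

Growth factor = (1 + 0.1364/12)^252 ≈ 17.2574335146.
A ≈ 13,000 × 17.2574335146 ≈ 224,346.6357.

$224,346.64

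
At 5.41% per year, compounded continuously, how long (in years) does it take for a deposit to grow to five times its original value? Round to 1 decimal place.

29.7 years

e^(0.0541t) = 5, so 0.0541t = ln 5 ≈ 1.6094.
t ≈ 1.6094/0.0541 ≈ 29.7493.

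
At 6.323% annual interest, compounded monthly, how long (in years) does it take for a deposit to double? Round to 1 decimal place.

(1 + 0.00526917)^(12t) = 2.
12t = ln 2 / ln(1 + 0.00526917) ≈ 0.69315/0.00525533 ≈ 131.8941.
t ≈ 10.9912.

11.0 years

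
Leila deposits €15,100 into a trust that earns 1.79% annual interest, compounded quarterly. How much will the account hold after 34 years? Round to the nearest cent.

€27,713.98

Growth factor = (1 + 0.004475)^136 ≈ 1.8353630447.
A ≈ 15,100 × 1.8353630447 ≈ 27,713.9820.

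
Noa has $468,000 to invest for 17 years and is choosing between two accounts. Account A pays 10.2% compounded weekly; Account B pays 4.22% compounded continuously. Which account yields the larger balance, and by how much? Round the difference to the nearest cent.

Account A, by $1,686,930.61

Account A growth factor: (1 + 0.102/52)^884 ≈ 5.653651201635; balance ≈ 2,645,908.7624.
Account B growth factor: e^(0.0422·17) = e^0.7174 ≈ 2.04909862227; balance ≈ 958,978.1552.
Account A is larger by 1,686,930.6071.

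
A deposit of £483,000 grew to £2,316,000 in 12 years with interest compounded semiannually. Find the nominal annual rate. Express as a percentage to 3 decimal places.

13.499%

The 24-period growth factor is 2,316,000/483,000 = 4.79503.
r/2 = 4.79503^(1/24) − 1 ≈ 0.0674961, so r ≈ 2·0.0674961 = 13.49923%.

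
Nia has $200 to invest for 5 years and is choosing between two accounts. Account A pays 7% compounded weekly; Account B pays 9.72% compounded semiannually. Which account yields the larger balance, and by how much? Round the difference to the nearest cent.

A: (1 + 0.07/52)^260 ≈ 1.41873359, so 200 × 1.41873359 ≈ 283.7467.
B: (1 + 0.0486)^10 ≈ 1.60730588, so 200 × 1.60730588 ≈ 321.4612.
Difference ≈ 37.7145 in favor of B.

Account B, by $37.71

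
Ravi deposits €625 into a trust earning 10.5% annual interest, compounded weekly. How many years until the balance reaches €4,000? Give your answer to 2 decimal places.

We need (1 + 0.00201923)^(52t) = 6.4, so 52t = ln 6.4 / ln 1.002019 ≈ 920.2373.
t ≈ 920.2373/52 = 17.6969 years.

17.70 years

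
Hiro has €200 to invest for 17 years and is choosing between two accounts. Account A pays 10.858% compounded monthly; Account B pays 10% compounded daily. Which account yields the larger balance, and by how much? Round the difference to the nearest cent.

A: (1 + 0.10858/12)^204 ≈ 6.281187515, so 200 × 6.281187515 ≈ 1,256.2375.
B: (1 + 0.1/365)^6205 ≈ 5.472673018, so 200 × 5.472673018 ≈ 1,094.5346.
Difference ≈ 161.7029 in favor of A.

Account A, by €161.70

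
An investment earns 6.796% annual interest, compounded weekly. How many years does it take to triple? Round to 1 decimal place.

16.2 years

(1 + 0.00130692)^(52t) = 3.
52t = ln 3 / ln(1 + 0.00130692) ≈ 1.0986/0.00130607 ≈ 841.1589.
t ≈ 16.1761.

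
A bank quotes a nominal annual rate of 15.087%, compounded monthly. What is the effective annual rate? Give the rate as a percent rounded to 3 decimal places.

One year is 12 periods at 0.0125725 each: (1 + 0.0125725)^12 ≈ 1.161752.
EAR = 1.161752 − 1 ≈ 16.17523%.

16.175%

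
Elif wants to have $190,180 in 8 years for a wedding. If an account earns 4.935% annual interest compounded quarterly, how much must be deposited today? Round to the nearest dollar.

Periodic rate = 4.935%/4 = 0.0123375; 32 periods.
P = 190,180/(1 + 0.0123375)^32 ≈ 190,180/1.48050674628 ≈ 128,456.0172.

$128,456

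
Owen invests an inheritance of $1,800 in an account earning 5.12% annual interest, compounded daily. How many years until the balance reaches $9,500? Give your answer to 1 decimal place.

(1 + 0.000140274)^(365t) = 9,500/1,800 = 5.2778.
365t·ln(1 + 0.000140274) = ln(5.2778); 365t = 1.6635/0.000140264 ≈ 11859.8039.
t ≈ 32.4926 years.

32.5 years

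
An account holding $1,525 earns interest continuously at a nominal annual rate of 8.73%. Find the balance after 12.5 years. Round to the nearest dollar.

A = P·e^(rt) = 1,525·e^(0.0873·12.5) = 1,525·e^1.09125.
e^1.09125 ≈ 2.97799424, so A ≈ 4,541.4412.

$4,541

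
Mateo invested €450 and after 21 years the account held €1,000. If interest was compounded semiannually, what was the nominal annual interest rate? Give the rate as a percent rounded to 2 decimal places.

The 42-period growth factor is 1,000/450 = 2.22222.
r/2 = 2.22222^(1/42) − 1 ≈ 0.019194, so r ≈ 2·0.019194 = 3.83879%.

3.84%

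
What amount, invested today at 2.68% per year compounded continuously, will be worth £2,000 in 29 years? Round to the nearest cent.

£919.38

P = A·e^(−rt) = 2,000·e^(−0.7772).
e^(−0.7772) ≈ 0.4596913468, so P ≈ 919.3827.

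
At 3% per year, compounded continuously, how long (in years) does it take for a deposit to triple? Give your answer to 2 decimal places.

e^(0.03t) = 3, so 0.03t = ln 3 ≈ 1.0986.
t ≈ 1.0986/0.03 ≈ 36.6204.

36.62 years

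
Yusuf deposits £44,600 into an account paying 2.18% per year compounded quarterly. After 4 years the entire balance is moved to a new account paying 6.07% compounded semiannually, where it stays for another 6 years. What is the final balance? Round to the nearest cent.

Phase 1: 44,600·(1 + 0.00545)^16 ≈ 48,652.2034.
Phase 2: 48,652.2034·(1 + 0.03035)^12 ≈ 69,649.7912.

£69,649.79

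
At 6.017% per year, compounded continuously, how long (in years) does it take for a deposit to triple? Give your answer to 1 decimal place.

18.3 years

e^(0.06017t) = 3, so 0.06017t = ln 3 ≈ 1.0986.
t ≈ 1.0986/0.06017 ≈ 18.2585.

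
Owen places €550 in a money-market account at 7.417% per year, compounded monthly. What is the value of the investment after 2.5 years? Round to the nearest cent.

€661.67

Growth factor = (1 + 0.07417/12)^30 ≈ 1.20304316.
A ≈ 550 × 1.20304316 ≈ 661.6737.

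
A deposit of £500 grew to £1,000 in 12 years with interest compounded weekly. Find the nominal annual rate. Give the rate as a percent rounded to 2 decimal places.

(1 + r/52)^624 = 1,000/500 = 2.
1 + r/52 = 2^(1/624) ≈ 1.001111, so r/52 ≈ 0.00111143.
r ≈ 52·0.00111143 = 5.77944%.

5.78%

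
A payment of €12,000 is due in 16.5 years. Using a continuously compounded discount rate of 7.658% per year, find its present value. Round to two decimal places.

P = A·e^(−rt) = 12,000·e^(−1.26357).
e^(−1.26357) ≈ 0.28264318705, so P ≈ 3,391.7182.

€3,391.72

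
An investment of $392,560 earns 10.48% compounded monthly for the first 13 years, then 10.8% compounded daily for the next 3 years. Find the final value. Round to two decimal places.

After 13 years at 10.48%: 392,560 × 3.882523253318 ≈ 1,524,123.3283.
Then 3 years at 10.8%: 1,524,123.3283 × 1.382581045621 ≈ 2,107,224.0249.

$2,107,224.02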